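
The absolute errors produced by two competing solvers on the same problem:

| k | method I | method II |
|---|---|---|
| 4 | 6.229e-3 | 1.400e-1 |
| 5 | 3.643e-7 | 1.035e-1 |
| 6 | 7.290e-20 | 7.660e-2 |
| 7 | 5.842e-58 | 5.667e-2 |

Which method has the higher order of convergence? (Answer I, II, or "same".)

Method I: p ≈ ln(5.842e-58/7.290e-20)/ln(7.290e-20/3.643e-7) ≈ 3.00.
Method II: p ≈ ln(5.667e-2/7.660e-2)/ln(7.660e-2/1.035e-1) ≈ 1.00.
Method I has the higher order (≈3.0 vs ≈1.0).

I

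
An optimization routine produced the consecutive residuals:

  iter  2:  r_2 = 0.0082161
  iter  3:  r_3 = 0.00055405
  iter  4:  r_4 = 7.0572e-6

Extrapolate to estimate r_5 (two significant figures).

6.1e-9

First estimate the order: p ≈ ln(r_4/r_3) / ln(r_3/r_2) = ln(7.0572e-6/0.00055405)/ln(0.00055405/0.0082161) = ln(0.0127375)/ln(0.0674347) ≈ 1.6180.
Then r_5 ≈ r_4·(r_4/r_3)^p = 7.0572e-6·(0.0127375)^1.6180 = 7.0572e-6·0.000859065 ≈ 6.063e-09.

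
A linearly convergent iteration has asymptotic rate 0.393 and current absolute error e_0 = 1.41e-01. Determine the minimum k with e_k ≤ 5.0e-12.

26

After k steps, e_k ≈ 1.41e-01·0.393^k.
Need 0.393^k ≤ 5.0e-12/1.41e-01 = 3.5461e-11.
k ≥ ln(3.5461e-11)/ln(0.393) = -24.0626/-0.93395 = 25.764.
Smallest integer k = 26.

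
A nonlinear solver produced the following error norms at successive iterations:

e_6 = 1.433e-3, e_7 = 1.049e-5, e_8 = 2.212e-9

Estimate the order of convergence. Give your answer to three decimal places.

p ≈ ln(e_8/e_7) / ln(e_7/e_6)
  = ln(2.212e-9/1.049e-5) / ln(1.049e-5/1.433e-3)
  = ln(0.000210867) / ln(0.00732031)
  = -8.464283 / -4.917103 ≈ 1.721396

1.721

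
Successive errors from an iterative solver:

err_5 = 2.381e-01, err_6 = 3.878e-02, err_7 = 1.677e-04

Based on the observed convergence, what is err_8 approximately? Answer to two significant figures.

1.4e-11

First estimate the order: p ≈ ln(err_7/err_6) / ln(err_6/err_5) = ln(1.677e-04/3.878e-02)/ln(3.878e-02/2.381e-01) = ln(0.00432439)/ln(0.162873) ≈ 2.9995.
Then err_8 ≈ err_7·(err_7/err_6)^p = 1.677e-04·(0.00432439)^2.9995 = 1.677e-04·8.1088e-08 ≈ 1.36e-11.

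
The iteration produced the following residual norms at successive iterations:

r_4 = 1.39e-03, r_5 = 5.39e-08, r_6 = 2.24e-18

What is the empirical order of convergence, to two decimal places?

p ≈ ln(r_6/r_5) / ln(r_5/r_4)
  = ln(2.24e-18/5.39e-08) / ln(5.39e-08/1.39e-03)
  = ln(4.15584e-11) / ln(3.8777e-05)
  = -23.90392 / -10.15768 ≈ 2.35329

2.35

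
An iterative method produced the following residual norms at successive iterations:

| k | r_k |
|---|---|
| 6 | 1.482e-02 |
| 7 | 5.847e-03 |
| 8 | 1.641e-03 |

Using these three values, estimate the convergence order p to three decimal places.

1.366

p ≈ ln(r_8/r_7) / ln(r_7/r_6)
  = ln(1.641e-03/5.847e-03) / ln(5.847e-03/1.482e-02)
  = ln(0.280657) / ln(0.394534)
  = -1.270622 / -0.930050 ≈ 1.366187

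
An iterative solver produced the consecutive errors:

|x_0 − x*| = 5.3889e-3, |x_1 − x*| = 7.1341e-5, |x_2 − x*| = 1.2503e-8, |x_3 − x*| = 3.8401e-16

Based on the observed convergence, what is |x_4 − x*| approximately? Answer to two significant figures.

First estimate the order: p ≈ ln(|x_3 − x*|/|x_2 − x*|) / ln(|x_2 − x*|/|x_1 − x*|) = ln(3.8401e-16/1.2503e-8)/ln(1.2503e-8/7.1341e-5) = ln(3.07134e-08)/ln(0.000175257) ≈ 2.0000.
Then |x_4 − x*| ≈ |x_3 − x*|·(|x_3 − x*|/|x_2 − x*|)^p = 3.8401e-16·(3.07134e-08)^2.0000 = 3.8401e-16·9.43313e-16 ≈ 3.622e-31.

3.6e-31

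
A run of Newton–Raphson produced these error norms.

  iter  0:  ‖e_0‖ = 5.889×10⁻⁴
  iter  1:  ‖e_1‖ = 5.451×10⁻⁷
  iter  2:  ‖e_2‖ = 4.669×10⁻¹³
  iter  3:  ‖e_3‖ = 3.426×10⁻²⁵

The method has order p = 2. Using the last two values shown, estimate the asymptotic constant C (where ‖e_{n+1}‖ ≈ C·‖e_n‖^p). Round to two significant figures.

C ≈ ‖e_3‖ / ‖e_2‖^2
  = 3.426×10⁻²⁵ / (4.669×10⁻¹³)^2
  = 3.426×10⁻²⁵ / 2.17996e-25 ≈ 1.5716

1.6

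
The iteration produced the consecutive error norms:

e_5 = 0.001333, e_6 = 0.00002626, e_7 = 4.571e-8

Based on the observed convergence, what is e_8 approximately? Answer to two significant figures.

1.6e-12

First estimate the order: p ≈ ln(e_7/e_6) / ln(e_6/e_5) = ln(4.571e-8/0.00002626)/ln(0.00002626/0.001333) = ln(0.00174067)/ln(0.0196999) ≈ 1.6178.
Then e_8 ≈ e_7·(e_7/e_6)^p = 4.571e-8·(0.00174067)^1.6178 = 4.571e-8·3.43583e-05 ≈ 1.571e-12.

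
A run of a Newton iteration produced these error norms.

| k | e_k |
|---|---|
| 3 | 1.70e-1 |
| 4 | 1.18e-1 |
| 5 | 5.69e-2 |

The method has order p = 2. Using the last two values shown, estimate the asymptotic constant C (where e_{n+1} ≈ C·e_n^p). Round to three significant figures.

4.09

C ≈ e_5 / e_4^2
  = 5.69e-2 / (1.18e-1)^2
  = 5.69e-2 / 0.013924 ≈ 4.0865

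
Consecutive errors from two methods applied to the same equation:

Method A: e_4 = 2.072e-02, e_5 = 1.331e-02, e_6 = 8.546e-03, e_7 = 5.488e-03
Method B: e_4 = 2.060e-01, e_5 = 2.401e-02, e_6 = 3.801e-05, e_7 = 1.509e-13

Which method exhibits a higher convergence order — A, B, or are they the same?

B

Method A: p ≈ ln(5.488e-03/8.546e-03)/ln(8.546e-03/1.331e-02) ≈ 1.00.
Method B: p ≈ ln(1.509e-13/3.801e-05)/ln(3.801e-05/2.401e-02) ≈ 3.00.
Method B has the higher order (≈3.0 vs ≈1.0).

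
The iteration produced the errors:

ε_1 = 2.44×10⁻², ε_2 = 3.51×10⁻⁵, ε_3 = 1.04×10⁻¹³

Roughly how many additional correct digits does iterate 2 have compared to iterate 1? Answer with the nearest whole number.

Digits gained ≈ log₁₀(ε_1/ε_2) = log₁₀(2.44×10⁻²/3.51×10⁻⁵) = log₁₀(695.157) ≈ 2.842.

3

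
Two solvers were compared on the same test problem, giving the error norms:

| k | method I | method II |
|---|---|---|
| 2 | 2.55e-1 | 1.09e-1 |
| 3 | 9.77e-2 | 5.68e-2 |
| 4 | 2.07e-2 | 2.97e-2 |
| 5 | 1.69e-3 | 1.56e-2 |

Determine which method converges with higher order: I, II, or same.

Method I: p ≈ ln(1.69e-3/2.07e-2)/ln(2.07e-2/9.77e-2) ≈ 1.61.
Method II: p ≈ ln(1.56e-2/2.97e-2)/ln(2.97e-2/5.68e-2) ≈ 0.99.
Method I has the higher order (≈1.6 vs ≈1.0).

I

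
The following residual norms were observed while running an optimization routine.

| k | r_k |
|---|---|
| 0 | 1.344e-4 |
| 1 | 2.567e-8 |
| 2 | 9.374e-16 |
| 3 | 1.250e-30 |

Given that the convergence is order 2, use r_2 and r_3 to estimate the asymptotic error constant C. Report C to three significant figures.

C ≈ r_3 / r_2^2
  = 1.250e-30 / (9.374e-16)^2
  = 1.250e-30 / 8.78719e-31 ≈ 1.4225

1.42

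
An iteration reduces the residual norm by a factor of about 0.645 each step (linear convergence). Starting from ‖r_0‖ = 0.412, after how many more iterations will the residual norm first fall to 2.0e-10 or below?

49

After k steps, ‖r_k‖ ≈ 0.412·0.645^k.
Need 0.645^k ≤ 2.0e-10/0.412 = 4.85437e-10.
k ≥ ln(4.85437e-10)/ln(0.645) = -21.4460/-0.43850 = 48.908.
Smallest integer k = 49.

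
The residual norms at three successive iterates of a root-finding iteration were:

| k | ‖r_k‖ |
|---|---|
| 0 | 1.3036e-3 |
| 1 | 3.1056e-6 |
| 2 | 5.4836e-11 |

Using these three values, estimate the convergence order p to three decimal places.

p ≈ ln(‖r_2‖/‖r_1‖) / ln(‖r_1‖/‖r_0‖)
  = ln(5.4836e-11/3.1056e-6) / ln(3.1056e-6/1.3036e-3)
  = ln(1.76571e-05) / ln(0.00238233)
  = -10.944373 / -6.039676 ≈ 1.812079

1.812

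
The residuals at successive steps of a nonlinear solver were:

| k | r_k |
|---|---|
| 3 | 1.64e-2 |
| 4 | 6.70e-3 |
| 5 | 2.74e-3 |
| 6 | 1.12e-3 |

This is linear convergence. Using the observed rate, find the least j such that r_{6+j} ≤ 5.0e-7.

9

Rate ρ ≈ r_6/r_5 = 1.12e-3/2.74e-3 = 0.4088.
After j more steps, r_{6+j} ≈ 1.12e-3·ρ^j; need ρ^j ≤ 5.0e-7/1.12e-3 = 0.000446429.
j ≥ ln(0.000446429)/ln(0.4088) = -7.7142/-0.89453 = 8.624.
So 9 more iterations are needed.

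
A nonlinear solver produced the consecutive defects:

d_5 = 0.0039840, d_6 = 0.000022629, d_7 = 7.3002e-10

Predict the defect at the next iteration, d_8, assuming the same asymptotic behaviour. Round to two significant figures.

First estimate the order: p ≈ ln(d_7/d_6) / ln(d_6/d_5) = ln(7.3002e-10/0.000022629)/ln(0.000022629/0.0039840) = ln(3.22604e-05)/ln(0.00567997) ≈ 2.0000.
Then d_8 ≈ d_7·(d_7/d_6)^p = 7.3002e-10·(3.22604e-05)^2.0000 = 7.3002e-10·1.04073e-09 ≈ 7.598e-19.

7.6e-19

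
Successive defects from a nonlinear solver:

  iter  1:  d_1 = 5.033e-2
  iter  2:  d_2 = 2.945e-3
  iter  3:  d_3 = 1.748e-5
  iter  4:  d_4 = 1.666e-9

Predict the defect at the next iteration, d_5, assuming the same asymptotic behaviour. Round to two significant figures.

First estimate the order: p ≈ ln(d_4/d_3) / ln(d_3/d_2) = ln(1.666e-9/1.748e-5)/ln(1.748e-5/2.945e-3) = ln(9.53089e-05)/ln(0.00593548) ≈ 1.8059.
Then d_5 ≈ d_4·(d_4/d_3)^p = 1.666e-9·(9.53089e-05)^1.8059 = 1.666e-9·5.4792e-08 ≈ 9.128e-17.

9.1e-17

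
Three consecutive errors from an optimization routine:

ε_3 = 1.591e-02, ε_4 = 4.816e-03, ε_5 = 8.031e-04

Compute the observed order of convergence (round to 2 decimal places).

1.50

p ≈ ln(ε_5/ε_4) / ln(ε_4/ε_3)
  = ln(8.031e-04/4.816e-03) / ln(4.816e-03/1.591e-02)
  = ln(0.166757) / ln(0.302703)
  = -1.79122 / -1.19500 ≈ 1.49893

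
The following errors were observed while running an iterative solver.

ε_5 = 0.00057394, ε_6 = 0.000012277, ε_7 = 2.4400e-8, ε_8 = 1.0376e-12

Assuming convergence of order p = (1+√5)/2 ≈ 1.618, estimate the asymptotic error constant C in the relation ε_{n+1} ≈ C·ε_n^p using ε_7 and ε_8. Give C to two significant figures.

2.2

C ≈ ε_8 / ε_7^1.618
  = 1.0376e-12 / (2.4400e-8)^1.618
  = 1.0376e-12 / 4.81722e-13 ≈ 2.1539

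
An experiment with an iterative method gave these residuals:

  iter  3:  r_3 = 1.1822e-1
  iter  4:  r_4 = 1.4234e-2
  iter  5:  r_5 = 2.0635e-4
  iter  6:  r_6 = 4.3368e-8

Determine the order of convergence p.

Consecutive ratios: r_6/r_5 = 4.3368e-8/2.0635e-4 = 0.000210167, r_5/r_4 = 2.0635e-4/1.4234e-2 = 0.014497.
p ≈ ln(0.000210167)/ln(0.014497) = -8.4676/-4.2338 ≈ 2.00.
So the convergence is quadratic (order 2).

2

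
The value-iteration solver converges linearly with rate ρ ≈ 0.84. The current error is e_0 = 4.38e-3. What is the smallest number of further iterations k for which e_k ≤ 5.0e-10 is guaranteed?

After k steps, e_k ≈ 4.38e-3·0.84^k.
Need 0.84^k ≤ 5.0e-10/4.38e-3 = 1.14155e-07.
k ≥ ln(1.14155e-07)/ln(0.84) = -15.9857/-0.17435 = 91.687.
Smallest integer k = 92.

92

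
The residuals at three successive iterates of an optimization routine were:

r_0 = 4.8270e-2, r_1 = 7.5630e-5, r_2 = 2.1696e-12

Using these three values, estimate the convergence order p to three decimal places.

p ≈ ln(r_2/r_1) / ln(r_1/r_0)
  = ln(2.1696e-12/7.5630e-5) / ln(7.5630e-5/4.8270e-2)
  = ln(2.8687e-08) / ln(0.00156681)
  = -17.366822 / -6.458714 ≈ 2.688898

2.689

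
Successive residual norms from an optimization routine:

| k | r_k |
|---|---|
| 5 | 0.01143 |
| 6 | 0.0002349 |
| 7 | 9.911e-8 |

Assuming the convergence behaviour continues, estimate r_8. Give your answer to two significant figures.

First estimate the order: p ≈ ln(r_7/r_6) / ln(r_6/r_5) = ln(9.911e-8/0.0002349)/ln(0.0002349/0.01143) = ln(0.000421924)/ln(0.0205512) ≈ 2.0003.
Then r_8 ≈ r_7·(r_7/r_6)^p = 9.911e-8·(0.000421924)^2.0003 = 9.911e-8·1.77605e-07 ≈ 1.76e-14.

1.8e-14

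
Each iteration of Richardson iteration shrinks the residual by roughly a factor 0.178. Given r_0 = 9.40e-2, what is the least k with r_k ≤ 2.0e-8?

9

After k steps, r_k ≈ 9.40e-2·0.178^k.
Need 0.178^k ≤ 2.0e-8/9.40e-2 = 2.12766e-07.
k ≥ ln(2.12766e-07)/ln(0.178) = -15.3631/-1.72597 = 8.901.
Smallest integer k = 9.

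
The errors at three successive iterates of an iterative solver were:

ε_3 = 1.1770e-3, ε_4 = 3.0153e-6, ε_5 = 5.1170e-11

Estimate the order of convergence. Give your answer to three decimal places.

1.841

p ≈ ln(ε_5/ε_4) / ln(ε_4/ε_3)
  = ln(5.1170e-11/3.0153e-6) / ln(3.0153e-6/1.1770e-3)
  = ln(1.69701e-05) / ln(0.00256185)
  = -10.984058 / -5.967026 ≈ 1.840793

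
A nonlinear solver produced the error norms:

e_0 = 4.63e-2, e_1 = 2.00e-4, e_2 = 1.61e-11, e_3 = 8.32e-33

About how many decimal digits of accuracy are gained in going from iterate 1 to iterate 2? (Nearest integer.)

Digits gained ≈ log₁₀(e_1/e_2) = log₁₀(2.00e-4/1.61e-11) = log₁₀(1.24224e+07) ≈ 7.094.

7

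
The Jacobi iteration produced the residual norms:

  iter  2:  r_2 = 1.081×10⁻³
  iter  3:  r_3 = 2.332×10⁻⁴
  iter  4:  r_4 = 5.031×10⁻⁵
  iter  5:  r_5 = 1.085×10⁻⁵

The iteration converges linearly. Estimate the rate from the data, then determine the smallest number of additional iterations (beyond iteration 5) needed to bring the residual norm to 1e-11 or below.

Rate ρ ≈ r_5/r_4 = 1.085×10⁻⁵/5.031×10⁻⁵ = 0.2157.
After j more steps, r_{5+j} ≈ 1.085×10⁻⁵·ρ^j; need ρ^j ≤ 1e-11/1.085×10⁻⁵ = 9.21659e-07.
j ≥ ln(9.21659e-07)/ln(0.2157) = -13.8971/-1.53387 = 9.060.
So 10 more iterations are needed.

10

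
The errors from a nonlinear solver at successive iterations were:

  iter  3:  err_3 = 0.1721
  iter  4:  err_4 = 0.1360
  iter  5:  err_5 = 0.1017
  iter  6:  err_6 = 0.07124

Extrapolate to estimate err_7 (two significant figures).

4.6e-2

First estimate the order: p ≈ ln(err_6/err_5) / ln(err_5/err_4) = ln(0.07124/0.1017)/ln(0.1017/0.1360) = ln(0.700492)/ln(0.747794) ≈ 1.2248.
Then err_7 ≈ err_6·(err_6/err_5)^p = 0.07124·(0.700492)^1.2248 = 0.07124·0.646621 ≈ 0.04607.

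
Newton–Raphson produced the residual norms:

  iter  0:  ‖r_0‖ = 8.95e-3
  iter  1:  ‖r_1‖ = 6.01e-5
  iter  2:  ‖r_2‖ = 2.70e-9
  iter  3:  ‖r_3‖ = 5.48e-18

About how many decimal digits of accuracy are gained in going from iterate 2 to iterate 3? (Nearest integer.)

9

Digits gained ≈ log₁₀(‖r_2‖/‖r_3‖) = log₁₀(2.70e-9/5.48e-18) = log₁₀(4.92701e+08) ≈ 8.693.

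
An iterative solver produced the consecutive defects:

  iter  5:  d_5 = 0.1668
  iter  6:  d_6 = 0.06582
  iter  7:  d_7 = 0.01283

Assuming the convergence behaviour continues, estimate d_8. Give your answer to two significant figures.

First estimate the order: p ≈ ln(d_7/d_6) / ln(d_6/d_5) = ln(0.01283/0.06582)/ln(0.06582/0.1668) = ln(0.194926)/ln(0.394604) ≈ 1.7585.
Then d_8 ≈ d_7·(d_7/d_6)^p = 0.01283·(0.194926)^1.7585 = 0.01283·0.0563944 ≈ 0.0007235.

7.2e-4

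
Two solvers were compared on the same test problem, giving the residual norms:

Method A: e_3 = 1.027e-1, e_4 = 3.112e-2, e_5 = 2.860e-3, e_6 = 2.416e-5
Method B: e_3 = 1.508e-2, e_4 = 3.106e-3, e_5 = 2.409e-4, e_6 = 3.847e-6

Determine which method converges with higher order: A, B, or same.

Method A: p ≈ ln(2.416e-5/2.860e-3)/ln(2.860e-3/3.112e-2) ≈ 2.00.
Method B: p ≈ ln(3.847e-6/2.409e-4)/ln(2.409e-4/3.106e-3) ≈ 1.62.
Method A has the higher order (≈2.0 vs ≈1.6).

A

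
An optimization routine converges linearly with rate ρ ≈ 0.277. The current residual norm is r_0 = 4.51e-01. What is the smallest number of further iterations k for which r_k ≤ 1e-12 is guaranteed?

After k steps, r_k ≈ 4.51e-01·0.277^k.
Need 0.277^k ≤ 1e-12/4.51e-01 = 2.21729e-12.
k ≥ ln(2.21729e-12)/ln(0.277) = -26.8347/-1.28374 = 20.904.
Smallest integer k = 21.

21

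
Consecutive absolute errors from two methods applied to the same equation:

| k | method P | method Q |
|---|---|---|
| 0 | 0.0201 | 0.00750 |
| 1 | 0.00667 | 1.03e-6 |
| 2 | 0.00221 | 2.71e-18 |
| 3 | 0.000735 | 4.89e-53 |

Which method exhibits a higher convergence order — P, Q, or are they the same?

Method P: p ≈ ln(0.000735/0.00221)/ln(0.00221/0.00667) ≈ 1.00.
Method Q: p ≈ ln(4.89e-53/2.71e-18)/ln(2.71e-18/1.03e-6) ≈ 3.00.
Method Q has the higher order (≈3.0 vs ≈1.0).

Q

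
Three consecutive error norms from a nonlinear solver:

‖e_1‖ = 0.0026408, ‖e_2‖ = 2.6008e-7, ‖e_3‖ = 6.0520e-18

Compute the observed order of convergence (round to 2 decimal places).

2.65

p ≈ ln(‖e_3‖/‖e_2‖) / ln(‖e_2‖/‖e_1‖)
  = ln(6.0520e-18/2.6008e-7) / ln(2.6008e-7/0.0026408)
  = ln(2.32698e-11) / ln(9.84853e-05)
  = -24.48386 / -9.22560 ≈ 2.65390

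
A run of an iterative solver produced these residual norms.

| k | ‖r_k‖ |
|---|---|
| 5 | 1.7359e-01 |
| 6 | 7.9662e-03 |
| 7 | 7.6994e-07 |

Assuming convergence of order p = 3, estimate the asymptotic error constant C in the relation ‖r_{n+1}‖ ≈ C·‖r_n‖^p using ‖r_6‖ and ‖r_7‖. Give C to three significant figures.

1.52

C ≈ ‖r_7‖ / ‖r_6‖^3
  = 7.6994e-07 / (7.9662e-03)^3
  = 7.6994e-07 / 5.05538e-07 ≈ 1.523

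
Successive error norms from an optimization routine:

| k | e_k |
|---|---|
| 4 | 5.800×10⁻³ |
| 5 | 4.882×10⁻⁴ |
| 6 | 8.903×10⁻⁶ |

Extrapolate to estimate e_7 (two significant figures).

First estimate the order: p ≈ ln(e_6/e_5) / ln(e_5/e_4) = ln(8.903×10⁻⁶/4.882×10⁻⁴)/ln(4.882×10⁻⁴/5.800×10⁻³) = ln(0.0182364)/ln(0.0841724) ≈ 1.6180.
Then e_7 ≈ e_6·(e_6/e_5)^p = 8.903×10⁻⁶·(0.0182364)^1.6180 = 8.903×10⁻⁶·0.00153532 ≈ 1.367e-08.

1.4e-8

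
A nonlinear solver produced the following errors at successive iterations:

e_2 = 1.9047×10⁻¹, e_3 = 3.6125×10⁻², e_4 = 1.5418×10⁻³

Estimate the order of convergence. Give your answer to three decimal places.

1.897

p ≈ ln(e_4/e_3) / ln(e_3/e_2)
  = ln(1.5418×10⁻³/3.6125×10⁻²) / ln(3.6125×10⁻²/1.9047×10⁻¹)
  = ln(0.0426796) / ln(0.189662)
  = -3.154034 / -1.662512 ≈ 1.897150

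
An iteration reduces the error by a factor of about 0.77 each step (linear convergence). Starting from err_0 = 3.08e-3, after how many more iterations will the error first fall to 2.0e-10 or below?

After k steps, err_k ≈ 3.08e-3·0.77^k.
Need 0.77^k ≤ 2.0e-10/3.08e-3 = 6.49351e-08.
k ≥ ln(6.49351e-08)/ln(0.77) = -16.5499/-0.26136 = 63.322.
Smallest integer k = 64.

64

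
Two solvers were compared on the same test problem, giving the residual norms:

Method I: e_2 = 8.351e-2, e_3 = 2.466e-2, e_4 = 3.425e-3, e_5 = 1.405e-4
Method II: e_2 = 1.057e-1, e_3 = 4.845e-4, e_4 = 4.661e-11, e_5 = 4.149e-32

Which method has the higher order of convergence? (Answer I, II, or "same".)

II

Method I: p ≈ ln(1.405e-4/3.425e-3)/ln(3.425e-3/2.466e-2) ≈ 1.62.
Method II: p ≈ ln(4.149e-32/4.661e-11)/ln(4.661e-11/4.845e-4) ≈ 3.00.
Method II has the higher order (≈3.0 vs ≈1.6).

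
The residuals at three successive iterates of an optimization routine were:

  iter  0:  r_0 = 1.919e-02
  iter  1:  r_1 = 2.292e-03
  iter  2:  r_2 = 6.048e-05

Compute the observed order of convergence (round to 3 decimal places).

1.711

p ≈ ln(r_2/r_1) / ln(r_1/r_0)
  = ln(6.048e-05/2.292e-03) / ln(2.292e-03/1.919e-02)
  = ln(0.0263874) / ln(0.119437)
  = -3.634869 / -2.124966 ≈ 1.710554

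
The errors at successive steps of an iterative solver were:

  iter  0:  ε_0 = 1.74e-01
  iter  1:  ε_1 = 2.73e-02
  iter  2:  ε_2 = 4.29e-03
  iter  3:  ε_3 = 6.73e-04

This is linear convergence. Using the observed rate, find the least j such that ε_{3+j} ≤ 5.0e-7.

4

Rate ρ ≈ ε_3/ε_2 = 6.73e-04/4.29e-03 = 0.1569.
After j more steps, ε_{3+j} ≈ 6.73e-04·ρ^j; need ρ^j ≤ 5.0e-7/6.73e-04 = 0.000742942.
j ≥ ln(0.000742942)/ln(0.1569) = -7.2049/-1.85215 = 3.890.
So 4 more iterations are needed.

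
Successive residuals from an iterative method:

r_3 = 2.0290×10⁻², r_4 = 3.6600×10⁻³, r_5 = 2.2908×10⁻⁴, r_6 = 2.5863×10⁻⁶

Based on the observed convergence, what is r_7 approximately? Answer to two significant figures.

First estimate the order: p ≈ ln(r_6/r_5) / ln(r_5/r_4) = ln(2.5863×10⁻⁶/2.2908×10⁻⁴)/ln(2.2908×10⁻⁴/3.6600×10⁻³) = ln(0.0112899)/ln(0.0625902) ≈ 1.6180.
Then r_7 ≈ r_6·(r_6/r_5)^p = 2.5863×10⁻⁶·(0.0112899)^1.6180 = 2.5863×10⁻⁶·0.000706728 ≈ 1.828e-09.

1.8e-9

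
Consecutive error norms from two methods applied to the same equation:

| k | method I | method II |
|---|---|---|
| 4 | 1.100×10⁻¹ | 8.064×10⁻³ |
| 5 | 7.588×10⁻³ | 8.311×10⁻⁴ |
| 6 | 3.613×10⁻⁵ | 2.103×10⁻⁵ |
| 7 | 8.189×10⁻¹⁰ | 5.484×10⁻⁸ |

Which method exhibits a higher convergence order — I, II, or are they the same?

Method I: p ≈ ln(8.189×10⁻¹⁰/3.613×10⁻⁵)/ln(3.613×10⁻⁵/7.588×10⁻³) ≈ 2.00.
Method II: p ≈ ln(5.484×10⁻⁸/2.103×10⁻⁵)/ln(2.103×10⁻⁵/8.311×10⁻⁴) ≈ 1.62.
Method I has the higher order (≈2.0 vs ≈1.6).

I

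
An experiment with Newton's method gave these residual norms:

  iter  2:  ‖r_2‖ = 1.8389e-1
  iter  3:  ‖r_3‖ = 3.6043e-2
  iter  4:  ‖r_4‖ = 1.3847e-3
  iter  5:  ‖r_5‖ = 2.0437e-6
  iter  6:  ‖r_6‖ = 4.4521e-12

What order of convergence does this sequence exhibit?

2

Consecutive ratios: ‖r_6‖/‖r_5‖ = 4.4521e-12/2.0437e-6 = 2.17845e-06, ‖r_5‖/‖r_4‖ = 2.0437e-6/1.3847e-3 = 0.00147592.
p ≈ ln(2.17845e-06)/ln(0.00147592) = -13.0369/-6.5185 ≈ 2.00.
So the convergence is quadratic (order 2).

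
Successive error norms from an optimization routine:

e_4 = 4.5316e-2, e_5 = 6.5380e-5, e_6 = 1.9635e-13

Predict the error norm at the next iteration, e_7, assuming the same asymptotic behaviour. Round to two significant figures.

First estimate the order: p ≈ ln(e_6/e_5) / ln(e_5/e_4) = ln(1.9635e-13/6.5380e-5)/ln(6.5380e-5/4.5316e-2) = ln(3.00321e-09)/ln(0.00144276) ≈ 3.0000.
Then e_7 ≈ e_6·(e_6/e_5)^p = 1.9635e-13·(3.00321e-09)^3.0000 = 1.9635e-13·2.70868e-26 ≈ 5.318e-39.

5.3e-39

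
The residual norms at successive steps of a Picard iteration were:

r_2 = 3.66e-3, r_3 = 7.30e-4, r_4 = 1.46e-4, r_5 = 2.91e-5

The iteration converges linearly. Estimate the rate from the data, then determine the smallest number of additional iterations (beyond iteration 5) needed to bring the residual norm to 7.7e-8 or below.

4

Rate ρ ≈ r_5/r_4 = 2.91e-5/1.46e-4 = 0.1993.
After j more steps, r_{5+j} ≈ 2.91e-5·ρ^j; need ρ^j ≤ 7.7e-8/2.91e-5 = 0.00264605.
j ≥ ln(0.00264605)/ln(0.1993) = -5.9347/-1.61294 = 3.679.
So 4 more iterations are needed.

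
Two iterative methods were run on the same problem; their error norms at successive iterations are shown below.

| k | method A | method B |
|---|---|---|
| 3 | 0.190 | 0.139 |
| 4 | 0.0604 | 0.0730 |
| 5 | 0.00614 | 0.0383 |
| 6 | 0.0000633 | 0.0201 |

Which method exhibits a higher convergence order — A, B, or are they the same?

Method A: p ≈ ln(0.0000633/0.00614)/ln(0.00614/0.0604) ≈ 2.00.
Method B: p ≈ ln(0.0201/0.0383)/ln(0.0383/0.0730) ≈ 1.00.
Method A has the higher order (≈2.0 vs ≈1.0).

A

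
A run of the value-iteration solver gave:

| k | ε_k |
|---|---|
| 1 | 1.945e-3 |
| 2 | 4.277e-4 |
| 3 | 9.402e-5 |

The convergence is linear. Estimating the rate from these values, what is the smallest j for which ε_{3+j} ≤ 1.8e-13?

Rate ρ ≈ ε_3/ε_2 = 9.402e-5/4.277e-4 = 0.2198.
After j more steps, ε_{3+j} ≈ 9.402e-5·ρ^j; need ρ^j ≤ 1.8e-13/9.402e-5 = 1.91449e-09.
j ≥ ln(1.91449e-09)/ln(0.2198) = -20.0738/-1.51504 = 13.250.
So 14 more iterations are needed.

14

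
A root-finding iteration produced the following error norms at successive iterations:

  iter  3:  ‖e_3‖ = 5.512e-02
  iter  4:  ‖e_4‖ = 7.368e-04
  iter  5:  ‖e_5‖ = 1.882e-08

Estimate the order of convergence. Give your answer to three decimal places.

2.451

p ≈ ln(‖e_5‖/‖e_4‖) / ln(‖e_4‖/‖e_3‖)
  = ln(1.882e-08/7.368e-04) / ln(7.368e-04/5.512e-02)
  = ln(2.55429e-05) / ln(0.0133672)
  = -10.575151 / -4.314951 ≈ 2.450816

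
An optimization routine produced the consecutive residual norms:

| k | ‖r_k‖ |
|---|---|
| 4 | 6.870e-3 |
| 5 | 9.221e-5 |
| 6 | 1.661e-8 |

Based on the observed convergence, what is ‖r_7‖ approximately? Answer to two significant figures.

First estimate the order: p ≈ ln(‖r_6‖/‖r_5‖) / ln(‖r_5‖/‖r_4‖) = ln(1.661e-8/9.221e-5)/ln(9.221e-5/6.870e-3) = ln(0.000180132)/ln(0.0134221) ≈ 2.0000.
Then ‖r_7‖ ≈ ‖r_6‖·(‖r_6‖/‖r_5‖)^p = 1.661e-8·(0.000180132)^2.0000 = 1.661e-8·3.24475e-08 ≈ 5.39e-16.

5.4e-16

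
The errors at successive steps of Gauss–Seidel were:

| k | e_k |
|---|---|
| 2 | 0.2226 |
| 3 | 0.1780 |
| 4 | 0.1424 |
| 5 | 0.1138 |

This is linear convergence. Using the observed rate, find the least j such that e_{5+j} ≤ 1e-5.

42

Rate ρ ≈ e_5/e_4 = 0.1138/0.1424 = 0.7992.
After j more steps, e_{5+j} ≈ 0.1138·ρ^j; need ρ^j ≤ 1e-5/0.1138 = 8.78735e-05.
j ≥ ln(8.78735e-05)/ln(0.7992) = -9.3396/-0.22414 = 41.669.
So 42 more iterations are needed.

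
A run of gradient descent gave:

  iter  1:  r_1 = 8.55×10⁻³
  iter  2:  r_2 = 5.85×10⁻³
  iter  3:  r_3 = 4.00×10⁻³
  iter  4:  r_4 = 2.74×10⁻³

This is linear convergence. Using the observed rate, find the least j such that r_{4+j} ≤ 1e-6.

Rate ρ ≈ r_4/r_3 = 2.74×10⁻³/4.00×10⁻³ = 0.6850.
After j more steps, r_{4+j} ≈ 2.74×10⁻³·ρ^j; need ρ^j ≤ 1e-6/2.74×10⁻³ = 0.000364964.
j ≥ ln(0.000364964)/ln(0.6850) = -7.9157/-0.37834 = 20.922.
So 21 more iterations are needed.

21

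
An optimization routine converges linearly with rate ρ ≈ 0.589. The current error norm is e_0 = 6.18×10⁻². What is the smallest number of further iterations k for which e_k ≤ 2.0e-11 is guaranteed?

42

After k steps, e_k ≈ 6.18×10⁻²·0.589^k.
Need 0.589^k ≤ 2.0e-11/6.18×10⁻² = 3.23625e-10.
k ≥ ln(3.23625e-10)/ln(0.589) = -21.8514/-0.52933 = 41.281.
Smallest integer k = 42.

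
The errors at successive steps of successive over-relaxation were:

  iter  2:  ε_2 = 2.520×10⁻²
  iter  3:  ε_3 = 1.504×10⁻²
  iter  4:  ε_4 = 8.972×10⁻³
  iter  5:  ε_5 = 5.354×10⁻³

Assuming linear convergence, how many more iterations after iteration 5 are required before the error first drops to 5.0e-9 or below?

27

Rate ρ ≈ ε_5/ε_4 = 5.354×10⁻³/8.972×10⁻³ = 0.5967.
After j more steps, ε_{5+j} ≈ 5.354×10⁻³·ρ^j; need ρ^j ≤ 5.0e-9/5.354×10⁻³ = 9.33881e-07.
j ≥ ln(9.33881e-07)/ln(0.5967) = -13.8839/-0.51634 = 26.889.
So 27 more iterations are needed.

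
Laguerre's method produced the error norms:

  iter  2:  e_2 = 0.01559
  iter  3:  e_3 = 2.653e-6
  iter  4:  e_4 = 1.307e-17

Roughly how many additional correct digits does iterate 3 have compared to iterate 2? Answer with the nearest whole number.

4

Digits gained ≈ log₁₀(e_2/e_3) = log₁₀(0.01559/2.653e-6) = log₁₀(5876.37) ≈ 3.769.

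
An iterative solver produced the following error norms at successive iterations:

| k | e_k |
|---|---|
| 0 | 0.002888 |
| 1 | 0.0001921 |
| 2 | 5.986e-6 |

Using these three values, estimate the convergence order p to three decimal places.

p ≈ ln(e_2/e_1) / ln(e_1/e_0)
  = ln(5.986e-6/0.0001921) / ln(0.0001921/0.002888)
  = ln(0.0311609) / ln(0.0665166)
  = -3.468591 / -2.710304 ≈ 1.279779

1.280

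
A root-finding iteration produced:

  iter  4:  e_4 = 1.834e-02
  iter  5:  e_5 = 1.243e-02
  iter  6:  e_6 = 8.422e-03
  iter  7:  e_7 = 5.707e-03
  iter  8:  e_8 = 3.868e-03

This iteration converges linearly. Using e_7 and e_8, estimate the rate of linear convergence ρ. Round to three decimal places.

ρ ≈ e_8/e_7 = 3.868e-03/5.707e-03 = 0.67776

0.678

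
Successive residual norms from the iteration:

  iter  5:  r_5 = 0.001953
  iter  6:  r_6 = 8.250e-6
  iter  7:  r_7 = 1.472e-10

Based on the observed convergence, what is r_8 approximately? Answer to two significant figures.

First estimate the order: p ≈ ln(r_7/r_6) / ln(r_6/r_5) = ln(1.472e-10/8.250e-6)/ln(8.250e-6/0.001953) = ln(1.78424e-05)/ln(0.00422427) ≈ 2.0000.
Then r_8 ≈ r_7·(r_7/r_6)^p = 1.472e-10·(1.78424e-05)^2.0000 = 1.472e-10·3.18351e-10 ≈ 4.686e-20.

4.7e-20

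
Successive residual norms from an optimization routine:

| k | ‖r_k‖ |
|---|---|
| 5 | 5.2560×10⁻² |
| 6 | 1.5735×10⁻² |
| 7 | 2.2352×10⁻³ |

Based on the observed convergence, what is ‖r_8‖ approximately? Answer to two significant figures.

9.5e-5

First estimate the order: p ≈ ln(‖r_7‖/‖r_6‖) / ln(‖r_6‖/‖r_5‖) = ln(2.2352×10⁻³/1.5735×10⁻²)/ln(1.5735×10⁻²/5.2560×10⁻²) = ln(0.142053)/ln(0.299372) ≈ 1.6181.
Then ‖r_8‖ ≈ ‖r_7‖·(‖r_7‖/‖r_6‖)^p = 2.2352×10⁻³·(0.142053)^1.6181 = 2.2352×10⁻³·0.0425187 ≈ 9.504e-05.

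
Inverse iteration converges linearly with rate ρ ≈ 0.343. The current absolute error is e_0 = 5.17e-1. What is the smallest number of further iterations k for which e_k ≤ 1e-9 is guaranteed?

After k steps, e_k ≈ 5.17e-1·0.343^k.
Need 0.343^k ≤ 1e-9/5.17e-1 = 1.93424e-09.
k ≥ ln(1.93424e-09)/ln(0.343) = -20.0636/-1.07002 = 18.751.
Smallest integer k = 19.

19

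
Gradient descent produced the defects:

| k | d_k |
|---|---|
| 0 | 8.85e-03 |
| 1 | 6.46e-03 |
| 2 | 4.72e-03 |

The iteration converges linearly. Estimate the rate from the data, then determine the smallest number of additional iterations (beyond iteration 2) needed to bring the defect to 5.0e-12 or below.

66

Rate ρ ≈ d_2/d_1 = 4.72e-03/6.46e-03 = 0.7307.
After j more steps, d_{2+j} ≈ 4.72e-03·ρ^j; need ρ^j ≤ 5.0e-12/4.72e-03 = 1.05932e-09.
j ≥ ln(1.05932e-09)/ln(0.7307) = -20.6656/-0.31375 = 65.866.
So 66 more iterations are needed.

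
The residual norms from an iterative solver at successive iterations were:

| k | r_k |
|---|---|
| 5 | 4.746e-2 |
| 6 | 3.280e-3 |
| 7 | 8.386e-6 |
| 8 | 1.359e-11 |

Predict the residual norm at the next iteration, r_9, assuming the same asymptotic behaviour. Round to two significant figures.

First estimate the order: p ≈ ln(r_8/r_7) / ln(r_7/r_6) = ln(1.359e-11/8.386e-6)/ln(8.386e-6/3.280e-3) = ln(1.62056e-06)/ln(0.00255671) ≈ 2.2337.
Then r_9 ≈ r_8·(r_8/r_7)^p = 1.359e-11·(1.62056e-06)^2.2337 = 1.359e-11·1.16447e-13 ≈ 1.583e-24.

1.6e-24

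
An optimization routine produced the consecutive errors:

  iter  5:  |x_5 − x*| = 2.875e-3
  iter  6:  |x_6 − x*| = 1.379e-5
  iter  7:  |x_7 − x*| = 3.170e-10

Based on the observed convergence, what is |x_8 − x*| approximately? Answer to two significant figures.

First estimate the order: p ≈ ln(|x_7 − x*|/|x_6 − x*|) / ln(|x_6 − x*|/|x_5 − x*|) = ln(3.170e-10/1.379e-5)/ln(1.379e-5/2.875e-3) = ln(2.29877e-05)/ln(0.00479652) ≈ 2.0002.
Then |x_8 − x*| ≈ |x_7 − x*|·(|x_7 − x*|/|x_6 − x*|)^p = 3.170e-10·(2.29877e-05)^2.0002 = 3.170e-10·5.27307e-10 ≈ 1.672e-19.

1.7e-19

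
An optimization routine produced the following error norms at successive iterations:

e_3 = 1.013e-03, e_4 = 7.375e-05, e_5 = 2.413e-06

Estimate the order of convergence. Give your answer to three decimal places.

1.305

p ≈ ln(e_5/e_4) / ln(e_4/e_3)
  = ln(2.413e-06/7.375e-05) / ln(7.375e-05/1.013e-03)
  = ln(0.0327186) / ln(0.0728036)
  = -3.419812 / -2.619990 ≈ 1.305277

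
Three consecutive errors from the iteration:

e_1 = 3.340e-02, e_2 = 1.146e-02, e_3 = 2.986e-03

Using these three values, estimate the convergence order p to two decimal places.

1.26

p ≈ ln(e_3/e_2) / ln(e_2/e_1)
  = ln(2.986e-03/1.146e-02) / ln(1.146e-02/3.340e-02)
  = ln(0.260558) / ln(0.343114)
  = -1.34493 / -1.06969 ≈ 1.25731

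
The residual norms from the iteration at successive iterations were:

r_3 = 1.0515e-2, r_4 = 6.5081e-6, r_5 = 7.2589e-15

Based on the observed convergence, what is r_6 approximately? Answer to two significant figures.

First estimate the order: p ≈ ln(r_5/r_4) / ln(r_4/r_3) = ln(7.2589e-15/6.5081e-6)/ln(6.5081e-6/1.0515e-2) = ln(1.11536e-09)/ln(0.000618935) ≈ 2.7904.
Then r_6 ≈ r_5·(r_5/r_4)^p = 7.2589e-15·(1.11536e-09)^2.7904 = 7.2589e-15·1.04402e-25 ≈ 7.578e-40.

7.6e-40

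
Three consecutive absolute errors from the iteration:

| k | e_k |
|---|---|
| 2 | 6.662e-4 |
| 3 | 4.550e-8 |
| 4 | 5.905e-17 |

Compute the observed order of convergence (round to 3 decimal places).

2.133

p ≈ ln(e_4/e_3) / ln(e_3/e_2)
  = ln(5.905e-17/4.550e-8) / ln(4.550e-8/6.662e-4)
  = ln(1.2978e-09) / ln(6.82978e-05)
  = -20.462595 / -9.591633 ≈ 2.133380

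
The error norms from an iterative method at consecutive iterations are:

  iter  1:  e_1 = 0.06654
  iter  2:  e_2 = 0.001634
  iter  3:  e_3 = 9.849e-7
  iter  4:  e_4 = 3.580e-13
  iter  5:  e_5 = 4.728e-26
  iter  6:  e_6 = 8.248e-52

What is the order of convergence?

Consecutive ratios: e_6/e_5 = 8.248e-52/4.728e-26 = 1.7445e-26, e_5/e_4 = 4.728e-26/3.580e-13 = 1.32067e-13.
p ≈ ln(1.7445e-26)/ln(1.32067e-13) = -59.3107/-29.6555 ≈ 2.00.
So the convergence is quadratic (order 2).

2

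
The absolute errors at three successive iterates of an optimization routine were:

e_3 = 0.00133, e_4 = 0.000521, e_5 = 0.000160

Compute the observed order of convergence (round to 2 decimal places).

p ≈ ln(e_5/e_4) / ln(e_4/e_3)
  = ln(0.000160/0.000521) / ln(0.000521/0.00133)
  = ln(0.307102) / ln(0.391729)
  = -1.18058 / -0.93719 ≈ 1.25970

1.26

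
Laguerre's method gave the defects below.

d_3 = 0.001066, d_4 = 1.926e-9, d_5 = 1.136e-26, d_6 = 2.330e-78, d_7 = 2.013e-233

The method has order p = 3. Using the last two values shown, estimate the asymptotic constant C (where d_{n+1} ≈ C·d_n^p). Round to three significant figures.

C ≈ d_7 / d_6^3
  = 2.013e-233 / (2.330e-78)^3
  = 2.013e-233 / 1.26493e-233 ≈ 1.5914

1.59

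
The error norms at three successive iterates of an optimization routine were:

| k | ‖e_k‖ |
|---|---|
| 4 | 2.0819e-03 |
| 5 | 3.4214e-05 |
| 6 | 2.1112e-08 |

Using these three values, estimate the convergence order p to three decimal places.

1.799

p ≈ ln(‖e_6‖/‖e_5‖) / ln(‖e_5‖/‖e_4‖)
  = ln(2.1112e-08/3.4214e-05) / ln(3.4214e-05/2.0819e-03)
  = ln(0.000617057) / ln(0.016434)
  = -7.390549 / -4.108403 ≈ 1.798886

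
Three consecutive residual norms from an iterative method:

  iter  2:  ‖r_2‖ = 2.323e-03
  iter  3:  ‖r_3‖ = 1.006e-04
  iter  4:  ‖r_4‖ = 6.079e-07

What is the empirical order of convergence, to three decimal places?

p ≈ ln(‖r_4‖/‖r_3‖) / ln(‖r_3‖/‖r_2‖)
  = ln(6.079e-07/1.006e-04) / ln(1.006e-04/2.323e-03)
  = ln(0.00604274) / ln(0.0433061)
  = -5.108898 / -3.139462 ≈ 1.627316

1.627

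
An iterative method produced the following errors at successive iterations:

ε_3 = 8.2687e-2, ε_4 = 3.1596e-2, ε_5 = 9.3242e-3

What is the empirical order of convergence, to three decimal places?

1.269

p ≈ ln(ε_5/ε_4) / ln(ε_4/ε_3)
  = ln(9.3242e-3/3.1596e-2) / ln(3.1596e-2/8.2687e-2)
  = ln(0.295107) / ln(0.382116)
  = -1.220417 / -0.962031 ≈ 1.268584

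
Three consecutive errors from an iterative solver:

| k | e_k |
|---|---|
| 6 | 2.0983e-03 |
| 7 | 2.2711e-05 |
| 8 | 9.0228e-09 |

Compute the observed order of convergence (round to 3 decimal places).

1.730

p ≈ ln(e_8/e_7) / ln(e_7/e_6)
  = ln(9.0228e-09/2.2711e-05) / ln(2.2711e-05/2.0983e-03)
  = ln(0.000397288) / ln(0.0108235)
  = -7.830849 / -4.526036 ≈ 1.730178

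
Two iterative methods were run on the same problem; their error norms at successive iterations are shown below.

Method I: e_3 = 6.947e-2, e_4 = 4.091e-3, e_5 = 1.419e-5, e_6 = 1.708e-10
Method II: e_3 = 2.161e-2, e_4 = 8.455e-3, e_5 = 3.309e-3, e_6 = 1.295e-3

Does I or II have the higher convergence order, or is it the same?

Method I: p ≈ ln(1.708e-10/1.419e-5)/ln(1.419e-5/4.091e-3) ≈ 2.00.
Method II: p ≈ ln(1.295e-3/3.309e-3)/ln(3.309e-3/8.455e-3) ≈ 1.00.
Method I has the higher order (≈2.0 vs ≈1.0).

I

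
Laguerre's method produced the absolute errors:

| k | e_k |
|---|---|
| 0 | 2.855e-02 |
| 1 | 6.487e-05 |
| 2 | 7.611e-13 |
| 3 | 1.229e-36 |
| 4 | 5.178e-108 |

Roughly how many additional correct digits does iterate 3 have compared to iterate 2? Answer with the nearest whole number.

Digits gained ≈ log₁₀(e_2/e_3) = log₁₀(7.611e-13/1.229e-36) = log₁₀(6.19284e+23) ≈ 23.792.

24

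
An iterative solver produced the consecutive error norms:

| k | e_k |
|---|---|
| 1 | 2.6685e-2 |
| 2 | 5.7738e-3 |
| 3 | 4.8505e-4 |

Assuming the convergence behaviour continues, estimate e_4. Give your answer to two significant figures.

8.8e-6

First estimate the order: p ≈ ln(e_3/e_2) / ln(e_2/e_1) = ln(4.8505e-4/5.7738e-3)/ln(5.7738e-3/2.6685e-2) = ln(0.0840088)/ln(0.216369) ≈ 1.6180.
Then e_4 ≈ e_3·(e_3/e_2)^p = 4.8505e-4·(0.0840088)^1.6180 = 4.8505e-4·0.0181785 ≈ 8.817e-06.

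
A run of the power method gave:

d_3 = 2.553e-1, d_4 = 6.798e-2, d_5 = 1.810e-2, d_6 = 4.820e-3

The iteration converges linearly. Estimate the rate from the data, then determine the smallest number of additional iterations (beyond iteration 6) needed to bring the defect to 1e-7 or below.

9

Rate ρ ≈ d_6/d_5 = 4.820e-3/1.810e-2 = 0.2663.
After j more steps, d_{6+j} ≈ 4.820e-3·ρ^j; need ρ^j ≤ 1e-7/4.820e-3 = 2.07469e-05.
j ≥ ln(2.07469e-05)/ln(0.2663) = -10.7831/-1.32313 = 8.150.
So 9 more iterations are needed.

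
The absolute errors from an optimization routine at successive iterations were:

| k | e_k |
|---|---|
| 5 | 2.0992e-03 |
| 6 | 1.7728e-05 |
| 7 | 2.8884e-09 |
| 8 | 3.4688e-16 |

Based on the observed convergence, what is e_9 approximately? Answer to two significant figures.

7.9e-29

First estimate the order: p ≈ ln(e_8/e_7) / ln(e_7/e_6) = ln(3.4688e-16/2.8884e-09)/ln(2.8884e-09/1.7728e-05) = ln(1.20094e-07)/ln(0.000162929) ≈ 1.8269.
Then e_9 ≈ e_8·(e_8/e_7)^p = 3.4688e-16·(1.20094e-07)^1.8269 = 3.4688e-16·2.27498e-13 ≈ 7.891e-29.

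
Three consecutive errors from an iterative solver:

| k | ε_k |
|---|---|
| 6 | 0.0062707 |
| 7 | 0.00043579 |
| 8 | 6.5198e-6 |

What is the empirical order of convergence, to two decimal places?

p ≈ ln(ε_8/ε_7) / ln(ε_7/ε_6)
  = ln(6.5198e-6/0.00043579) / ln(0.00043579/0.0062707)
  = ln(0.0149609) / ln(0.0694962)
  = -4.20232 / -2.66648 ≈ 1.57598

1.58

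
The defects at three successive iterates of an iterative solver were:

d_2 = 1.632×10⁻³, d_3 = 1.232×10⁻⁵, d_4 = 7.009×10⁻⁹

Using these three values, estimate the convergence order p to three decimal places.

p ≈ ln(d_4/d_3) / ln(d_3/d_2)
  = ln(7.009×10⁻⁹/1.232×10⁻⁵) / ln(1.232×10⁻⁵/1.632×10⁻³)
  = ln(0.000568912) / ln(0.00754902)
  = -7.471785 / -4.886338 ≈ 1.529118

1.529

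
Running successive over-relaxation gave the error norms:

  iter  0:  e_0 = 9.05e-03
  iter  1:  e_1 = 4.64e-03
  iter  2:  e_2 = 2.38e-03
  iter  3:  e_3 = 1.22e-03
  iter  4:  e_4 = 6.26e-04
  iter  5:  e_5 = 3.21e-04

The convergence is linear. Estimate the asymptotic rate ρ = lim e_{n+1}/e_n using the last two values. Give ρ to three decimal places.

0.513

ρ ≈ e_5/e_4 = 3.21e-04/6.26e-04 = 0.51278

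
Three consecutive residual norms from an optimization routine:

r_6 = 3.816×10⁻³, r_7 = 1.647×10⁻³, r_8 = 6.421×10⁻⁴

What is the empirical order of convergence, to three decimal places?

1.121

p ≈ ln(r_8/r_7) / ln(r_7/r_6)
  = ln(6.421×10⁻⁴/1.647×10⁻³) / ln(1.647×10⁻³/3.816×10⁻³)
  = ln(0.38986) / ln(0.431604)
  = -0.941968 / -0.840247 ≈ 1.121061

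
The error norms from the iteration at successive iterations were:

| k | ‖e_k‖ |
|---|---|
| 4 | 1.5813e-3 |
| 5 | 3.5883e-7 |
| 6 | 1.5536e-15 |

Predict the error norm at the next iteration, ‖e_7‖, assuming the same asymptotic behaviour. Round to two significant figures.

9.9e-35

First estimate the order: p ≈ ln(‖e_6‖/‖e_5‖) / ln(‖e_5‖/‖e_4‖) = ln(1.5536e-15/3.5883e-7)/ln(3.5883e-7/1.5813e-3) = ln(4.32963e-09)/ln(0.000226921) ≈ 2.2951.
Then ‖e_7‖ ≈ ‖e_6‖·(‖e_6‖/‖e_5‖)^p = 1.5536e-15·(4.32963e-09)^2.2951 = 1.5536e-15·6.37996e-20 ≈ 9.912e-35.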